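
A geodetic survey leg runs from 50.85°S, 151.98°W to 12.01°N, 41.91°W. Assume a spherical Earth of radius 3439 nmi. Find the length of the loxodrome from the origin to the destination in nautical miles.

Rhumb course C = atan2(Δλ, Δψ) with Δψ = ln[tan(π/4+φ₂/2)/tan(π/4+φ₁/2)] = +1.2451, Δλ = +1.9211 → C = 57.05°
d = R·|Δφ| / |cos C| = 3439·1.09711 / 0.54389 = 6937 nmi

6937 nmi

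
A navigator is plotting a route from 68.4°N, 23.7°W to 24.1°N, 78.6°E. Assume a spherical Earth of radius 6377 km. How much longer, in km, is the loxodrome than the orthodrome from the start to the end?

Great circle: cos σ = sin φ₁ sin φ₂ + cos φ₁ cos φ₂ cos Δλ,  σ = 1.2576 rad → d_gc = 8019.9 km
Rhumb line: Δψ = -1.2231, q = Δφ/Δψ = 0.6321, d_rh = R√(Δφ²+q²Δλ²) = 8724.3 km
Excess = 8724.3 − 8019.9 = 704.4 ≈ 704 km

704 km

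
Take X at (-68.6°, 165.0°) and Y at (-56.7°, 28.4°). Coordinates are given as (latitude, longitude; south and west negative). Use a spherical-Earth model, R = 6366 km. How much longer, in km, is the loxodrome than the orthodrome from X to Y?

1352 km

Great circle: cos σ = sin φ₁ sin φ₂ + cos φ₁ cos φ₂ cos Δλ,  σ = 0.8858 rad → d_gc = 5639.3 km
Rhumb line: Δψ = +0.4592, q = Δφ/Δψ = 0.4523, d_rh = R√(Δφ²+q²Δλ²) = 6991.3 km
Excess = 6991.3 − 5639.3 = 1352.0 ≈ 1352 km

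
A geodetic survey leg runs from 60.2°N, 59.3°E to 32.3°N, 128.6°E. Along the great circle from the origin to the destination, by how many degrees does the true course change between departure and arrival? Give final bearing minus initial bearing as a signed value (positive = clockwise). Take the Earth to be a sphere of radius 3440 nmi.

+54.4°

At departure: θ₁ = atan2(sin Δλ cos φ₂, cos φ₁ sin φ₂ − sin φ₁ cos φ₂ cos Δλ) = 89.54°
At arrival: θ₂ = atan2(sin Δλ cos φ₁, −cos φ₂ sin φ₁ + sin φ₂ cos φ₁ cos Δλ) = 143.99°
Δθ = θ₂ − θ₁ = +54.4°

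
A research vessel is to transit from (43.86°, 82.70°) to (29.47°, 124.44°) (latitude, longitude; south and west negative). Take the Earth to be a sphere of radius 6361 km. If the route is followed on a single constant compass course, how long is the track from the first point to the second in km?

Δψ = ln[tan(π/4+φ₂/2)/tan(π/4+φ₁/2)] = -0.3149;  Δφ = -0.2512 rad,  Δλ = +0.7285 rad
q = Δφ/Δψ = 0.7977
d = R·√(Δφ² + q²Δλ²) = 6361·0.63306 = 4027 km

4027 km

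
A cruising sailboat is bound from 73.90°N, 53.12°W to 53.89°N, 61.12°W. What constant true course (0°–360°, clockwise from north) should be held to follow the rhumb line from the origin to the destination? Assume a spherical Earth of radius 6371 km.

Meridional parts: M(φ₁)=+1.9559, M(φ₂)=+1.1209 → ΔM = -0.8350;  Δλ = -0.1396 rad
tan C = Δλ / ΔM = +0.1672 → C = 189.49°

189.5°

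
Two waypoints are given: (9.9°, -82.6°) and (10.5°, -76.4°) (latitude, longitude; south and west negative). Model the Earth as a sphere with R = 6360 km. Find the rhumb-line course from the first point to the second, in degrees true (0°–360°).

Δψ = ln[tan(π/4+φ₂/2)/tan(π/4+φ₁/2)] = +0.0106
Δλ = +0.1082 rad (taken the short way round)
course = atan2(Δλ, Δψ) = 84.38°

84.4°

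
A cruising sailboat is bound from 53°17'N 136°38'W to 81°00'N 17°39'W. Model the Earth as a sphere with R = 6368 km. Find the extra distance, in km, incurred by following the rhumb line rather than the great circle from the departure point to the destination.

772 km

Great circle: cos σ = sin φ₁ sin φ₂ + cos φ₁ cos φ₂ cos Δλ,  σ = 0.7281 rad → d_gc = 4636.8 km
Rhumb line: Δψ = +1.4390, q = Δφ/Δψ = 0.3362, d_rh = R√(Δφ²+q²Δλ²) = 5408.5 km
Excess = 5408.5 − 4636.8 = 771.7 ≈ 772 km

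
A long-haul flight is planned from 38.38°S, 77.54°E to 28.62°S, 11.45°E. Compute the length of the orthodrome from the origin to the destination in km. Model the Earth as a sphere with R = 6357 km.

6081 km

cos σ = sin φ₁ sin φ₂ + cos φ₁ cos φ₂ cos Δλ
      = sin(-38.38°)sin(-28.62°) + cos(-38.38°)cos(-28.62°)cos(-66.09°) = 0.5763
σ = 54.809° → d = Rσ = 6357·0.95661 = 6081 km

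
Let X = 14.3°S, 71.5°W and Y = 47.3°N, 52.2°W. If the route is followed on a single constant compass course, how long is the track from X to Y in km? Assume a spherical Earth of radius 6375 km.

Δψ = ln[tan(π/4+φ₂/2)/tan(π/4+φ₁/2)] = +1.1915;  Δφ = +1.0751 rad,  Δλ = +0.3368 rad
q = Δφ/Δψ = 0.9023
d = R·√(Δφ² + q²Δλ²) = 6375·1.11726 = 7123 km

7123 km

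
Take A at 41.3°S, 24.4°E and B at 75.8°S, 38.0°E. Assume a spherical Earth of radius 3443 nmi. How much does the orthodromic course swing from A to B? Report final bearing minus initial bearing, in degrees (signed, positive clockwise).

At departure: θ₁ = atan2(sin Δλ cos φ₂, cos φ₁ sin φ₂ − sin φ₁ cos φ₂ cos Δλ) = 174.23°
At arrival: θ₂ = atan2(sin Δλ cos φ₁, −cos φ₂ sin φ₁ + sin φ₂ cos φ₁ cos Δλ) = 162.07°
Δθ = θ₂ − θ₁ = -12.2°

-12.2°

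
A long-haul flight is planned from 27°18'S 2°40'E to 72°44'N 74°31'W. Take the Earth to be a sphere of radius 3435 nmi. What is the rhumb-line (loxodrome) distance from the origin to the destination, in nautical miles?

6891 nmi

Rhumb course C = atan2(Δλ, Δψ) with Δψ = ln[tan(π/4+φ₂/2)/tan(π/4+φ₁/2)] = +2.3806, Δλ = -1.3471 → C = 330.50°
d = R·|Δφ| / |cos C| = 3435·1.74591 / 0.87032 = 6891 nmi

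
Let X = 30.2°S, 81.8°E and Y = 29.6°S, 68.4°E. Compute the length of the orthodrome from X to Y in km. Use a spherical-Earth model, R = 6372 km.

cos σ = sin φ₁ sin φ₂ + cos φ₁ cos φ₂ cos Δλ
      = sin(-30.20°)sin(-29.60°) + cos(-30.20°)cos(-29.60°)cos(-13.40°) = 0.9795
σ = 11.625° → d = Rσ = 6372·0.20290 = 1293 km

1293 km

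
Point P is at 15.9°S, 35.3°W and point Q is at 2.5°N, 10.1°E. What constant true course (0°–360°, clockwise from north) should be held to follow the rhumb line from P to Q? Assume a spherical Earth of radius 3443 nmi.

67.7°

Δψ = ln[tan(π/4+φ₂/2)/tan(π/4+φ₁/2)] = +0.3248
Δλ = +0.7924 rad (taken the short way round)
course = atan2(Δλ, Δψ) = 67.71°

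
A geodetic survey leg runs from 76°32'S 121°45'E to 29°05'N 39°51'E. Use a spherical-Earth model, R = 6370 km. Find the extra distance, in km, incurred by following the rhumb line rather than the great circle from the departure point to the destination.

Great circle: cos σ = sin φ₁ sin φ₂ + cos φ₁ cos φ₂ cos Δλ,  σ = 2.0309 rad → d_gc = 12936.8 km
Rhumb line: Δψ = +2.6675, q = Δφ/Δψ = 0.6911, d_rh = R√(Δφ²+q²Δλ²) = 13321.9 km
Excess = 13321.9 − 12936.8 = 385.1 ≈ 385 km

385 km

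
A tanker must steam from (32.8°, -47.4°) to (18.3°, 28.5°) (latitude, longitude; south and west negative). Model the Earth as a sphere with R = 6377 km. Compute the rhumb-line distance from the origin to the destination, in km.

Δψ = ln[tan(π/4+φ₂/2)/tan(π/4+φ₁/2)] = -0.2816;  Δφ = -0.2531 rad,  Δλ = +1.3247 rad
q = Δφ/Δψ = 0.8987
d = R·√(Δφ² + q²Δλ²) = 6377·1.21710 = 7761 km

7761 km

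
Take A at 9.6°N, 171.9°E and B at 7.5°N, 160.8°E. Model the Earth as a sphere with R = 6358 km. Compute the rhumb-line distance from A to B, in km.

Rhumb course C = atan2(Δλ, Δψ) with Δψ = ln[tan(π/4+φ₂/2)/tan(π/4+φ₁/2)] = -0.0371, Δλ = -0.1937 → C = 259.17°
d = R·|Δφ| / |cos C| = 6358·0.03665 / 0.18792 = 1240 km

1240 km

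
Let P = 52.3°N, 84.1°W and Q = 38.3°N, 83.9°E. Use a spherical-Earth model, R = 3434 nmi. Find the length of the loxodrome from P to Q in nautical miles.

Δψ = ln[tan(π/4+φ₂/2)/tan(π/4+φ₁/2)] = -0.3500;  Δφ = -0.2443 rad,  Δλ = +2.9322 rad
q = Δφ/Δψ = 0.6980
d = R·√(Δφ² + q²Δλ²) = 3434·2.06128 = 7078 nmi

7078 nmi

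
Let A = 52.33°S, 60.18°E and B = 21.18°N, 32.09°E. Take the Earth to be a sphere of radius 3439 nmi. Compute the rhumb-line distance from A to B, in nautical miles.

4656 nmi

Δψ = ln[tan(π/4+φ₂/2)/tan(π/4+φ₁/2)] = +1.4539;  Δφ = +1.2830 rad,  Δλ = -0.4903 rad
q = Δφ/Δψ = 0.8824
d = R·√(Δφ² + q²Δλ²) = 3439·1.35397 = 4656 nmi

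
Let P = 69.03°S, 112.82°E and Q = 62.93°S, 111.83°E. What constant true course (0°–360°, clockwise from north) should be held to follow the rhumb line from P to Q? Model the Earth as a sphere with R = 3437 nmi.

Δψ = ln[tan(π/4+φ₂/2)/tan(π/4+φ₁/2)] = +0.2629
Δλ = -0.0173 rad (taken the short way round)
course = atan2(Δλ, Δψ) = 356.24°

356.2°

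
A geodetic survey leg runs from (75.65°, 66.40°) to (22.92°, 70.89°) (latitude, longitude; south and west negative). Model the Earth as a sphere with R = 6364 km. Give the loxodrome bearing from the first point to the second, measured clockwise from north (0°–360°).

Δψ = ln[tan(π/4+φ₂/2)/tan(π/4+φ₁/2)] = -1.6612
Δλ = +0.0784 rad (taken the short way round)
course = atan2(Δλ, Δψ) = 177.30°

177.3°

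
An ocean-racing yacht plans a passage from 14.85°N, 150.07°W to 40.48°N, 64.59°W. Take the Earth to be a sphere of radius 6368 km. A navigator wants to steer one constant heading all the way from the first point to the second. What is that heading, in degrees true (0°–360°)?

71.1°

Meridional parts: M(φ₁)=+0.2621, M(φ₂)=+0.7739 → ΔM = +0.5118;  Δλ = +1.4919 rad
tan C = Δλ / ΔM = +2.9153 → C = 71.07°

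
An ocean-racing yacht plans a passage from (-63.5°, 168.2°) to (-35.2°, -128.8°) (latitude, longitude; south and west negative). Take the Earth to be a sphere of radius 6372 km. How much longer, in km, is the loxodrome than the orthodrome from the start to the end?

Great circle: cos σ = sin φ₁ sin φ₂ + cos φ₁ cos φ₂ cos Δλ,  σ = 0.8211 rad → d_gc = 5232.2 km
Rhumb line: Δψ = +0.7891, q = Δφ/Δψ = 0.6260, d_rh = R√(Δφ²+q²Δλ²) = 5398.1 km
Excess = 5398.1 − 5232.2 = 165.9 ≈ 166 km

166 km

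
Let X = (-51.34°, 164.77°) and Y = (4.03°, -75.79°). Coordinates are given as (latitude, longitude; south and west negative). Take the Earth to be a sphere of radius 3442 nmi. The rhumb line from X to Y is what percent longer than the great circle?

5.4%

Great circle: σ = 1.9403 rad → d_gc = Rσ = 6678.6 nmi
Rhumb: Δφ = +0.9664, Δλ = +2.0846, Δψ = +1.1180, q = Δφ/Δψ = 0.8644 → d_rh = R√(Δφ²+q²Δλ²) = 7038.0 nmi
Excess = (7038.0 − 6678.6) / 6678.6 = 359.4 / 6678.6 = 5.38% ≈ 5.4%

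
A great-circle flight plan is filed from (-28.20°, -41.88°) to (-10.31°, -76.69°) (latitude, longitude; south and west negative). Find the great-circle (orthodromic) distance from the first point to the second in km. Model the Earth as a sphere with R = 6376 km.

Haversine: a = sin²(Δφ/2)+cos φ₁ cos φ₂ sin²(Δλ/2) = 0.10176;  σ = 2·atan2(√a,√(1−a))
σ = 37.204° → d = Rσ = 6376·0.64934 = 4140 km

4140 km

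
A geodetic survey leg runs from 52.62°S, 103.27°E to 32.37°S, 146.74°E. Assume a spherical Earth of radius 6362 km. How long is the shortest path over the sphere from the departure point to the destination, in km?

cos σ = sin φ₁ sin φ₂ + cos φ₁ cos φ₂ cos Δλ
      = sin(-52.62°)sin(-32.37°) + cos(-52.62°)cos(-32.37°)cos(43.47°) = 0.7976
σ = 37.102° → d = Rσ = 6362·0.64756 = 4120 km

4120 km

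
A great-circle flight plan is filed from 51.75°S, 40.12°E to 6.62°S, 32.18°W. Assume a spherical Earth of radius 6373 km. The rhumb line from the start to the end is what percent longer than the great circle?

Great circle: σ = 1.2896 rad → d_gc = Rσ = 8218.6 km
Rhumb: Δφ = +0.7877, Δλ = -1.2619, Δψ = +0.9433, q = Δφ/Δψ = 0.8350 → d_rh = R√(Δφ²+q²Δλ²) = 8384.0 km
Excess = (8384.0 − 8218.6) / 8218.6 = 165.4 / 8218.6 = 2.01% ≈ 2.0%

2.0%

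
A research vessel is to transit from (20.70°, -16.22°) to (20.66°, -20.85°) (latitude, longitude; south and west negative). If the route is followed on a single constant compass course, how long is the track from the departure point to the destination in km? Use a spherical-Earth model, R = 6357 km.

481 km

Δψ = ln[tan(π/4+φ₂/2)/tan(π/4+φ₁/2)] = -0.0007;  Δφ = -0.0007 rad,  Δλ = -0.0808 rad
q = Δφ/Δψ = 0.9356
d = R·√(Δφ² + q²Δλ²) = 6357·0.07561 = 481 km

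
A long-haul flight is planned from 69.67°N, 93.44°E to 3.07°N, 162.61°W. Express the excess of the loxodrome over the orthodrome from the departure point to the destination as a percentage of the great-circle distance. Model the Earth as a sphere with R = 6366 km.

7.2%

Great circle: σ = 1.6042 rad → d_gc = Rσ = 10212.5 km
Rhumb: Δφ = -1.1624, Δλ = +1.8143, Δψ = -1.6651, q = Δφ/Δψ = 0.6981 → d_rh = R√(Δφ²+q²Δλ²) = 10943.7 km
Excess = (10943.7 − 10212.5) / 10212.5 = 731.2 / 10212.5 = 7.16% ≈ 7.2%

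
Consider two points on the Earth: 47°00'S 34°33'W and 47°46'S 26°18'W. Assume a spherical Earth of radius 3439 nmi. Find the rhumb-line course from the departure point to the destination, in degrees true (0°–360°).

97.8°

Meridional parts: M(φ₁)=-0.9316, M(φ₂)=-0.9514 → ΔM = -0.0198;  Δλ = +0.1440 rad
tan C = Δλ / ΔM = -7.2859 → C = 97.82°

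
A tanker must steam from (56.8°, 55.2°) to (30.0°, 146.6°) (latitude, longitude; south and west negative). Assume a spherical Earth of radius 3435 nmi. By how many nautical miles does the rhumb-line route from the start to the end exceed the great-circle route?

241 nmi

Great circle: cos σ = sin φ₁ sin φ₂ + cos φ₁ cos φ₂ cos Δλ,  σ = 1.1519 rad → d_gc = 3956.6 nmi
Rhumb line: Δψ = -0.6610, q = Δφ/Δψ = 0.7077, d_rh = R√(Δφ²+q²Δλ²) = 4197.4 nmi
Excess = 4197.4 − 3956.6 = 240.8 ≈ 241 nmi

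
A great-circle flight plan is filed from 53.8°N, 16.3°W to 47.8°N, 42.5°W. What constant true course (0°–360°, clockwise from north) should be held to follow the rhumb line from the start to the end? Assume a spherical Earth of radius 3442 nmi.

Δψ = ln[tan(π/4+φ₂/2)/tan(π/4+φ₁/2)] = -0.1660
Δλ = -0.4573 rad (taken the short way round)
course = atan2(Δλ, Δψ) = 250.05°

250.0°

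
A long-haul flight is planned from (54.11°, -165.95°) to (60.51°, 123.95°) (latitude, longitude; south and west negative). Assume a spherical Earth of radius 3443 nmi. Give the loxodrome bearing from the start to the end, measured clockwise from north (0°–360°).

Meridional parts: M(φ₁)=+1.1274, M(φ₂)=+1.3349 → ΔM = +0.2075;  Δλ = -1.2235 rad
tan C = Δλ / ΔM = -5.8977 → C = 279.62°

279.6°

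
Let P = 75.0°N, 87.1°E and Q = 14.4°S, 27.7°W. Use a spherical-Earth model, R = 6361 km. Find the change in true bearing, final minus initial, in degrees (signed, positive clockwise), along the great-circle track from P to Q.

Initial bearing θ₁ = atan2(sin Δλ cos φ₂, cos φ₁ sin φ₂ − sin φ₁ cos φ₂ cos Δλ) = 290.46°
Final bearing θ₂ = (initial bearing from the destination back to the start) + 180° = 194.50°
Δθ = θ₂ − θ₁ = -96.0°

-96.0°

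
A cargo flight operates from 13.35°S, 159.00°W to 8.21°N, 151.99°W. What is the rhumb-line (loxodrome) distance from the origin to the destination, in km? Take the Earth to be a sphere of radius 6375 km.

Rhumb course C = atan2(Δλ, Δψ) with Δψ = ln[tan(π/4+φ₂/2)/tan(π/4+φ₁/2)] = +0.3789, Δλ = +0.1223 → C = 17.89°
d = R·|Δφ| / |cos C| = 6375·0.37629 / 0.95162 = 2521 km

2521 km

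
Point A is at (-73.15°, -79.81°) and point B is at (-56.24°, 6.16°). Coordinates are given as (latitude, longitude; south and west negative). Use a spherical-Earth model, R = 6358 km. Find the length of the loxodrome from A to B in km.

4351 km

Δψ = ln[tan(π/4+φ₂/2)/tan(π/4+φ₁/2)] = +0.7172;  Δφ = +0.2951 rad,  Δλ = +1.5005 rad
q = Δφ/Δψ = 0.4115
d = R·√(Δφ² + q²Δλ²) = 6358·0.68435 = 4351 km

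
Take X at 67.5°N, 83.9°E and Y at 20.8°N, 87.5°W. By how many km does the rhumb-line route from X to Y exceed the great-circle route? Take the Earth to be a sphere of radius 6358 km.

3350 km

Great circle: cos σ = sin φ₁ sin φ₂ + cos φ₁ cos φ₂ cos Δλ,  σ = 1.5964 rad → d_gc = 10150.2 km
Rhumb line: Δψ = -1.2436, q = Δφ/Δψ = 0.6554, d_rh = R√(Δφ²+q²Δλ²) = 13500.0 km
Excess = 13500.0 − 10150.2 = 3349.8 ≈ 3350 km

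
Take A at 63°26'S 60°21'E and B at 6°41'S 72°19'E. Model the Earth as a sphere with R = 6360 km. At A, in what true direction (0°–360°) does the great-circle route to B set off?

N = sin Δλ·cos φ₂ = +0.2059;  D = cos φ₁ sin φ₂ − sin φ₁ cos φ₂ cos Δλ = +0.8170
initial course = atan2(N, D) = 14.15°

14.1°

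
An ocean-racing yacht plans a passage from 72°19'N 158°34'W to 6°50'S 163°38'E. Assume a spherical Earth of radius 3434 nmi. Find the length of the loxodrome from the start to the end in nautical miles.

5000 nmi

Δψ = ln[tan(π/4+φ₂/2)/tan(π/4+φ₁/2)] = -1.9803;  Δφ = -1.3814 rad,  Δλ = -0.6597 rad
q = Δφ/Δψ = 0.6976
d = R·√(Δφ² + q²Δλ²) = 3434·1.45607 = 5000 nmi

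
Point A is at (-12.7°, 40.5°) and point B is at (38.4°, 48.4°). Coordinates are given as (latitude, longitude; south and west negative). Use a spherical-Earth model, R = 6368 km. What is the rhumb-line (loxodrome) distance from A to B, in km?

5739 km

Rhumb course C = atan2(Δλ, Δψ) with Δψ = ln[tan(π/4+φ₂/2)/tan(π/4+φ₁/2)] = +0.9504, Δλ = +0.1379 → C = 8.25°
d = R·|Δφ| / |cos C| = 6368·0.89186 / 0.98964 = 5739 km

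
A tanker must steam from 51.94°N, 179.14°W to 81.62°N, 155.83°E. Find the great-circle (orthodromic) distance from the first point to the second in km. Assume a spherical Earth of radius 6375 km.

3409 km

cos σ = sin φ₁ sin φ₂ + cos φ₁ cos φ₂ cos Δλ
      = sin(51.94°)sin(81.62°) + cos(51.94°)cos(81.62°)cos(-25.03°) = 0.8604
σ = 30.642° → d = Rσ = 6375·0.53481 = 3409 km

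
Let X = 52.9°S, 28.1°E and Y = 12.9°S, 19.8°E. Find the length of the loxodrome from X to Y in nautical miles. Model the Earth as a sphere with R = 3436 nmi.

2432 nmi

Rhumb course C = atan2(Δλ, Δψ) with Δψ = ln[tan(π/4+φ₂/2)/tan(π/4+φ₁/2)] = +0.8649, Δλ = -0.1449 → C = 350.49°
d = R·|Δφ| / |cos C| = 3436·0.69813 / 0.98626 = 2432 nmi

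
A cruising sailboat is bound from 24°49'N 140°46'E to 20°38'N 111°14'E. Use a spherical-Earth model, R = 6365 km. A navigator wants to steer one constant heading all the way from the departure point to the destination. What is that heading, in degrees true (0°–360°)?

261.3°

Meridional parts: M(φ₁)=+0.4473, M(φ₂)=+0.3682 → ΔM = -0.0792;  Δλ = -0.5155 rad
tan C = Δλ / ΔM = +6.5098 → C = 261.27°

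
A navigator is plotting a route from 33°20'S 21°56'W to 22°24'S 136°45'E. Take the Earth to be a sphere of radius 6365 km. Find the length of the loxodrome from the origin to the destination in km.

15594 km

Δψ = ln[tan(π/4+φ₂/2)/tan(π/4+φ₁/2)] = +0.2164;  Δφ = +0.1908 rad,  Δλ = +2.7695 rad
q = Δφ/Δψ = 0.8819
d = R·√(Δφ² + q²Δλ²) = 6365·2.45002 = 15594 km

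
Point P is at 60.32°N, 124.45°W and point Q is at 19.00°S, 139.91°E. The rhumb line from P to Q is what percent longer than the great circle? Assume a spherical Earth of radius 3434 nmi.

2.8%

Great circle: σ = 1.9059 rad → d_gc = Rσ = 6544.9 nmi
Rhumb: Δφ = -1.3844, Δλ = -1.6692, Δψ = -1.6660, q = Δφ/Δψ = 0.8309 → d_rh = R√(Δφ²+q²Δλ²) = 6729.6 nmi
Excess = (6729.6 − 6544.9) / 6544.9 = 184.7 / 6544.9 = 2.82% ≈ 2.8%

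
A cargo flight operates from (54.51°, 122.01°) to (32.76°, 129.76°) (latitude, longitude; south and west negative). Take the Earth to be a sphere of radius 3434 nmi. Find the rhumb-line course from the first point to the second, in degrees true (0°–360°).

165.8°

Meridional parts: M(φ₁)=+1.1394, M(φ₂)=+0.6057 → ΔM = -0.5337;  Δλ = +0.1353 rad
tan C = Δλ / ΔM = -0.2535 → C = 165.78°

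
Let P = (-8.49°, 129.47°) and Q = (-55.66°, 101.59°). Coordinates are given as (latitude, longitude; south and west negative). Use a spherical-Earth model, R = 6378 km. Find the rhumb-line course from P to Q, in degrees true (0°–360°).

Δψ = ln[tan(π/4+φ₂/2)/tan(π/4+φ₁/2)] = -1.0258
Δλ = -0.4866 rad (taken the short way round)
course = atan2(Δλ, Δψ) = 205.38°

205.4°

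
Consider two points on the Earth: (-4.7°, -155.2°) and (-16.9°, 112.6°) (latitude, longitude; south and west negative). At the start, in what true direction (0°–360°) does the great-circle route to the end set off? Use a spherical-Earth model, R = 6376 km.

θ = atan2( sin Δλ·cos φ₂ ,  cos φ₁ sin φ₂ − sin φ₁ cos φ₂ cos Δλ )
  = atan2(-0.9561, -0.2927) = 252.98°

253.0°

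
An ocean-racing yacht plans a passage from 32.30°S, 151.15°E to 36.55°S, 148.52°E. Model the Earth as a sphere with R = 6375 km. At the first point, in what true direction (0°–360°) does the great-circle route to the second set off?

206.3°

θ = atan2( sin Δλ·cos φ₂ ,  cos φ₁ sin φ₂ − sin φ₁ cos φ₂ cos Δλ )
  = atan2(-0.0369, -0.0746) = 206.31°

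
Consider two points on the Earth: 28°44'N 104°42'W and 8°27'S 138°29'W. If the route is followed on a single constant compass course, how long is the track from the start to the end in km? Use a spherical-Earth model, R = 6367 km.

5497 km

Δψ = ln[tan(π/4+φ₂/2)/tan(π/4+φ₁/2)] = -0.6720;  Δφ = -0.6490 rad,  Δλ = -0.5896 rad
q = Δφ/Δψ = 0.9658
d = R·√(Δφ² + q²Δλ²) = 6367·0.86340 = 5497 km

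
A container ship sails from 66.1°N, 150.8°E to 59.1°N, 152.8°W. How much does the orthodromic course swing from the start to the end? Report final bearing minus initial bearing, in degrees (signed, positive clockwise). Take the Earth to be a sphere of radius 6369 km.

+51.0°

At departure: θ₁ = atan2(sin Δλ cos φ₂, cos φ₁ sin φ₂ − sin φ₁ cos φ₂ cos Δλ) = 78.40°
At arrival: θ₂ = atan2(sin Δλ cos φ₁, −cos φ₂ sin φ₁ + sin φ₂ cos φ₁ cos Δλ) = 129.39°
Δθ = θ₂ − θ₁ = +51.0°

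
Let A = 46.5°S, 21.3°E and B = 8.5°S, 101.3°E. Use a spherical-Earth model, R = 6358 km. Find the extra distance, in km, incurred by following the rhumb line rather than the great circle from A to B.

Great circle: cos σ = sin φ₁ sin φ₂ + cos φ₁ cos φ₂ cos Δλ,  σ = 1.3434 rad → d_gc = 8541.4 km
Rhumb line: Δψ = +0.7700, q = Δφ/Δψ = 0.8613, d_rh = R√(Δφ²+q²Δλ²) = 8732.1 km
Excess = 8732.1 − 8541.4 = 190.7 ≈ 191 km

191 km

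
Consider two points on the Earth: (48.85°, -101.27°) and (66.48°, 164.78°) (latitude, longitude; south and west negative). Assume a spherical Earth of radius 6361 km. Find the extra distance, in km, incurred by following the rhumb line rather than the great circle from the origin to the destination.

484 km

Great circle: cos σ = sin φ₁ sin φ₂ + cos φ₁ cos φ₂ cos Δλ,  σ = 0.8334 rad → d_gc = 5301.4 km
Rhumb line: Δψ = +0.5895, q = Δφ/Δψ = 0.5220, d_rh = R√(Δφ²+q²Δλ²) = 5785.3 km
Excess = 5785.3 − 5301.4 = 483.9 ≈ 484 km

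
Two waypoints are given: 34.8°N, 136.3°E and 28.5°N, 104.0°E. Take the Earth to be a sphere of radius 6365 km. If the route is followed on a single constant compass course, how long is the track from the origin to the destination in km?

3131 km

Δψ = ln[tan(π/4+φ₂/2)/tan(π/4+φ₁/2)] = -0.1293;  Δφ = -0.1100 rad,  Δλ = -0.5637 rad
q = Δφ/Δψ = 0.8505
d = R·√(Δφ² + q²Δλ²) = 6365·0.49192 = 3131 km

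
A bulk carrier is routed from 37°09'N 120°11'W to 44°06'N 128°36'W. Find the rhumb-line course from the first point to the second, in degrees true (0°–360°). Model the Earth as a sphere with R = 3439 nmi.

Meridional parts: M(φ₁)=+0.6993, M(φ₂)=+0.8593 → ΔM = +0.1601;  Δλ = -0.1469 rad
tan C = Δλ / ΔM = -0.9178 → C = 317.46°

317.5°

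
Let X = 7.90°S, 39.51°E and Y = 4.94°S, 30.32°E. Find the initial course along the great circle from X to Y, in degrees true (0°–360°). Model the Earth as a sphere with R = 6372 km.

287.4°

N = sin Δλ·cos φ₂ = -0.1591;  D = cos φ₁ sin φ₂ − sin φ₁ cos φ₂ cos Δλ = +0.0499
initial course = atan2(N, D) = 287.41°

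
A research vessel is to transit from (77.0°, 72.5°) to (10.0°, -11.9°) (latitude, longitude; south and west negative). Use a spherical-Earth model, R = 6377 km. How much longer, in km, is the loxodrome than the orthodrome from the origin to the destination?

474 km

Great circle: cos σ = sin φ₁ sin φ₂ + cos φ₁ cos φ₂ cos Δλ,  σ = 1.3788 rad → d_gc = 8792.6 km
Rhumb line: Δψ = -1.9967, q = Δφ/Δψ = 0.5857, d_rh = R√(Δφ²+q²Δλ²) = 9266.8 km
Excess = 9266.8 − 8792.6 = 474.2 ≈ 474 km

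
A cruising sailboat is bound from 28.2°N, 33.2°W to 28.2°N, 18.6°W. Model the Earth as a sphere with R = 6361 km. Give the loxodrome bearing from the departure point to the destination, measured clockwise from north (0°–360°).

90.0°

Δψ = ln[tan(π/4+φ₂/2)/tan(π/4+φ₁/2)] = +0.0000
Δλ = +0.2548 rad (taken the short way round)
course = atan2(Δλ, Δψ) = 90.00°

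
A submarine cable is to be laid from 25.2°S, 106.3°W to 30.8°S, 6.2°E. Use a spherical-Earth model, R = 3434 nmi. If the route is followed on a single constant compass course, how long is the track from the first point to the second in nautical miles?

5959 nmi

Δψ = ln[tan(π/4+φ₂/2)/tan(π/4+φ₁/2)] = -0.1108;  Δφ = -0.0977 rad,  Δλ = +1.9635 rad
q = Δφ/Δψ = 0.8824
d = R·√(Δφ² + q²Δλ²) = 3434·1.73534 = 5959 nmi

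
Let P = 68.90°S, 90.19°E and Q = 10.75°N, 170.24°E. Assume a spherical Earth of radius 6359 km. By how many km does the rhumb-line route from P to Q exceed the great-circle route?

Great circle: cos σ = sin φ₁ sin φ₂ + cos φ₁ cos φ₂ cos Δλ,  σ = 1.6839 rad → d_gc = 10708.2 km
Rhumb line: Δψ = +1.8694, q = Δφ/Δψ = 0.7436, d_rh = R√(Δφ²+q²Δλ²) = 11036.0 km
Excess = 11036.0 − 10708.2 = 327.8 ≈ 328 km

328 km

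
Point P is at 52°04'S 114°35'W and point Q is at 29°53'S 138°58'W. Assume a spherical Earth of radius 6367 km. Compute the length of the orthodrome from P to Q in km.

3172 km

Haversine: a = sin²(Δφ/2)+cos φ₁ cos φ₂ sin²(Δλ/2) = 0.06078;  σ = 2·atan2(√a,√(1−a))
σ = 28.545° → d = Rσ = 6367·0.49821 = 3172 km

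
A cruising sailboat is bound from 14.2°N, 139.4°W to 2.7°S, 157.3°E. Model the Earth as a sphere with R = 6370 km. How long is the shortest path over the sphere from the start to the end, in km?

cos σ = sin φ₁ sin φ₂ + cos φ₁ cos φ₂ cos Δλ
      = sin(14.20°)sin(-2.70°) + cos(14.20°)cos(-2.70°)cos(-63.30°) = 0.4236
σ = 64.941° → d = Rσ = 6370·1.13343 = 7220 km

7220 km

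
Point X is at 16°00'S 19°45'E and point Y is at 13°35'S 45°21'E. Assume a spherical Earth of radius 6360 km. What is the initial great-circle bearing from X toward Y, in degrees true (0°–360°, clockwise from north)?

N = sin Δλ·cos φ₂ = +0.4200;  D = cos φ₁ sin φ₂ − sin φ₁ cos φ₂ cos Δλ = +0.0159
initial course = atan2(N, D) = 87.84°

87.8°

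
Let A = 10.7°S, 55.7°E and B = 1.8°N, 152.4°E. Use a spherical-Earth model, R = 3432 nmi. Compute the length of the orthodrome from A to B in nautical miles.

5805 nmi

cos σ = sin φ₁ sin φ₂ + cos φ₁ cos φ₂ cos Δλ
      = sin(-10.70°)sin(1.80°) + cos(-10.70°)cos(1.80°)cos(96.70°) = -0.1204
σ = 96.916° → d = Rσ = 3432·1.69151 = 5805 nmi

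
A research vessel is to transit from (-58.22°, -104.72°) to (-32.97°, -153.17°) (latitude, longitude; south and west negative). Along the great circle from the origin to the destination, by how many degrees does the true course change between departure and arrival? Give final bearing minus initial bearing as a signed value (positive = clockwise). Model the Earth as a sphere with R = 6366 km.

+36.5°

At departure: θ₁ = atan2(sin Δλ cos φ₂, cos φ₁ sin φ₂ − sin φ₁ cos φ₂ cos Δλ) = 286.54°
At arrival: θ₂ = atan2(sin Δλ cos φ₁, −cos φ₂ sin φ₁ + sin φ₂ cos φ₁ cos Δλ) = 323.00°
Δθ = θ₂ − θ₁ = +36.5°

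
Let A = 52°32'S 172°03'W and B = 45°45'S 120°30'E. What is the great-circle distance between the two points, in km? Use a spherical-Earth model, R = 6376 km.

4786 km

Haversine: a = sin²(Δφ/2)+cos φ₁ cos φ₂ sin²(Δλ/2) = 0.13434;  σ = 2·atan2(√a,√(1−a))
σ = 43.003° → d = Rσ = 6376·0.75055 = 4786 km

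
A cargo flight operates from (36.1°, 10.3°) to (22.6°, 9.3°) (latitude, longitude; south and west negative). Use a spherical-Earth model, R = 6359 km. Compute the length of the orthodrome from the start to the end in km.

cos σ = sin φ₁ sin φ₂ + cos φ₁ cos φ₂ cos Δλ
      = sin(36.10°)sin(22.60°) + cos(36.10°)cos(22.60°)cos(-1.00°) = 0.9723
σ = 13.528° → d = Rσ = 6359·0.23611 = 1501 km

1501 km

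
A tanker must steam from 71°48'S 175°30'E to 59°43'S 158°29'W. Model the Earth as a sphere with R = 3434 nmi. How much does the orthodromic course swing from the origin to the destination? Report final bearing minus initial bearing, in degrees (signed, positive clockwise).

-23.9°

At departure: θ₁ = atan2(sin Δλ cos φ₂, cos φ₁ sin φ₂ − sin φ₁ cos φ₂ cos Δλ) = 53.99°
At arrival: θ₂ = atan2(sin Δλ cos φ₁, −cos φ₂ sin φ₁ + sin φ₂ cos φ₁ cos Δλ) = 30.07°
Δθ = θ₂ − θ₁ = -23.9°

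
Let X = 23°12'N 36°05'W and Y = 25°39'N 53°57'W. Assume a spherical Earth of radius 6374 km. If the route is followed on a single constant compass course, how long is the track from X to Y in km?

Δψ = ln[tan(π/4+φ₂/2)/tan(π/4+φ₁/2)] = +0.0470;  Δφ = +0.0428 rad,  Δλ = -0.3118 rad
q = Δφ/Δψ = 0.9104
d = R·√(Δφ² + q²Δλ²) = 6374·0.28710 = 1830 km

1830 km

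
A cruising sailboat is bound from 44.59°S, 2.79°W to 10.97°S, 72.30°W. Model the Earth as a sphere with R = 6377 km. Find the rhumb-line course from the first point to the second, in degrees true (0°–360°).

Meridional parts: M(φ₁)=-0.8713, M(φ₂)=-0.1926 → ΔM = +0.6786;  Δλ = -1.2132 rad
tan C = Δλ / ΔM = -1.7876 → C = 299.22°

299.2°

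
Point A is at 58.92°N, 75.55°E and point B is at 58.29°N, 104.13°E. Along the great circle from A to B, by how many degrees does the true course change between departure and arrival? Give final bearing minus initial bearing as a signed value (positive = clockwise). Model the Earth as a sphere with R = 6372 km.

+24.5°

At departure: θ₁ = atan2(sin Δλ cos φ₂, cos φ₁ sin φ₂ − sin φ₁ cos φ₂ cos Δλ) = 80.11°
At arrival: θ₂ = atan2(sin Δλ cos φ₁, −cos φ₂ sin φ₁ + sin φ₂ cos φ₁ cos Δλ) = 104.64°
Δθ = θ₂ − θ₁ = +24.5°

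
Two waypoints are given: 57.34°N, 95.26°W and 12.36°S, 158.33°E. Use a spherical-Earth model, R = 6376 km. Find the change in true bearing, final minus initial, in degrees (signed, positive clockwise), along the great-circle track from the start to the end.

Initial bearing θ₁ = atan2(sin Δλ cos φ₂, cos φ₁ sin φ₂ − sin φ₁ cos φ₂ cos Δλ) = 277.11°
Final bearing θ₂ = (initial bearing from the destination back to the start) + 180° = 213.24°
Δθ = θ₂ − θ₁ = -63.9°

-63.9°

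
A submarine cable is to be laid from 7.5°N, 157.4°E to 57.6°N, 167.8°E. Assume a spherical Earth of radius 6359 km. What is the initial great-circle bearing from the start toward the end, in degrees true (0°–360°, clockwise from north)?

θ = atan2( sin Δλ·cos φ₂ ,  cos φ₁ sin φ₂ − sin φ₁ cos φ₂ cos Δλ )
  = atan2(+0.0967, +0.7683) = 7.18°

7.2°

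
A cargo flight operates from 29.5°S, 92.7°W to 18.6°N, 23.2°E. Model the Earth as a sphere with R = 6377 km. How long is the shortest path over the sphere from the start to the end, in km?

13485 km

cos σ = sin φ₁ sin φ₂ + cos φ₁ cos φ₂ cos Δλ
      = sin(-29.50°)sin(18.60°) + cos(-29.50°)cos(18.60°)cos(115.90°) = -0.5174
σ = 121.157° → d = Rσ = 6377·2.11458 = 13485 km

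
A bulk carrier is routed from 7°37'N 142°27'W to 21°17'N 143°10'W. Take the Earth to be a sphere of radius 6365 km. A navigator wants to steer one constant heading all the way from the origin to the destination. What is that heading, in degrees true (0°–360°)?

Meridional parts: M(φ₁)=+0.1333, M(φ₂)=+0.3803 → ΔM = +0.2470;  Δλ = -0.0125 rad
tan C = Δλ / ΔM = -0.0506 → C = 357.10°

357.1°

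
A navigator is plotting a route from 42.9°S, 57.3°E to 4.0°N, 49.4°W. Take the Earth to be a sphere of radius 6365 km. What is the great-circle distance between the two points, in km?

11656 km

Haversine: a = sin²(Δφ/2)+cos φ₁ cos φ₂ sin²(Δλ/2) = 0.62874;  σ = 2·atan2(√a,√(1−a))
σ = 104.920° → d = Rσ = 6365·1.83121 = 11656 km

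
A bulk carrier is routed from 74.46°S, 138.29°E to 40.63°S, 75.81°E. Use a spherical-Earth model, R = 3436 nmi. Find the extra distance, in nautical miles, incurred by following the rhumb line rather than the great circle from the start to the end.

Great circle: cos σ = sin φ₁ sin φ₂ + cos φ₁ cos φ₂ cos Δλ,  σ = 0.7651 rad → d_gc = 2628.9 nmi
Rhumb line: Δψ = +1.2145, q = Δφ/Δψ = 0.4862, d_rh = R√(Δφ²+q²Δλ²) = 2726.6 nmi
Excess = 2726.6 − 2628.9 = 97.7 ≈ 98 nmi

98 nmi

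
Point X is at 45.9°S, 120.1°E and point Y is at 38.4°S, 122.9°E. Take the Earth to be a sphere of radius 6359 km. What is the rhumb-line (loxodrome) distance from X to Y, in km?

864 km

Δψ = ln[tan(π/4+φ₂/2)/tan(π/4+φ₁/2)] = +0.1769;  Δφ = +0.1309 rad,  Δλ = +0.0489 rad
q = Δφ/Δψ = 0.7400
d = R·√(Δφ² + q²Δλ²) = 6359·0.13580 = 864 km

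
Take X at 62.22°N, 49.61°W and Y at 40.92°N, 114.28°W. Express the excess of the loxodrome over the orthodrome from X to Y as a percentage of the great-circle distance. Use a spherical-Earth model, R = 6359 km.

Great circle: σ = 0.7522 rad → d_gc = Rσ = 4783.3 km
Rhumb: Δφ = -0.3718, Δλ = -1.1287, Δψ = -0.6132, q = Δφ/Δψ = 0.6063 → d_rh = R√(Δφ²+q²Δλ²) = 4952.2 km
Excess = (4952.2 − 4783.3) / 4783.3 = 168.9 / 4783.3 = 3.53% ≈ 3.5%

3.5%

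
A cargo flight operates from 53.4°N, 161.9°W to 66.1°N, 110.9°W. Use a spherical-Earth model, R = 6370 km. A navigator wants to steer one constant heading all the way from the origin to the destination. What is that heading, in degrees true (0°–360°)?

63.4°

Δψ = ln[tan(π/4+φ₂/2)/tan(π/4+φ₁/2)] = +0.4464
Δλ = +0.8901 rad (taken the short way round)
course = atan2(Δλ, Δψ) = 63.37°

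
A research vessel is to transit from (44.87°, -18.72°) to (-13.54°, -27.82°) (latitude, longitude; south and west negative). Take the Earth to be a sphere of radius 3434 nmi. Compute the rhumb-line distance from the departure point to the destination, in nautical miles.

3536 nmi

Rhumb course C = atan2(Δλ, Δψ) with Δψ = ln[tan(π/4+φ₂/2)/tan(π/4+φ₁/2)] = -1.1167, Δλ = -0.1588 → C = 188.09°
d = R·|Δφ| / |cos C| = 3434·1.01945 / 0.99004 = 3536 nmi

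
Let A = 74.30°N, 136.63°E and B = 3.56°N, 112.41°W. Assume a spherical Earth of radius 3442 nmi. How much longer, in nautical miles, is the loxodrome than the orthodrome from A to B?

Great circle: cos σ = sin φ₁ sin φ₂ + cos φ₁ cos φ₂ cos Δλ,  σ = 1.6076 rad → d_gc = 5533.5 nmi
Rhumb line: Δψ = -1.9193, q = Δφ/Δψ = 0.6433, d_rh = R√(Δφ²+q²Δλ²) = 6037.2 nmi
Excess = 6037.2 − 5533.5 = 503.7 ≈ 504 nmi

504 nmi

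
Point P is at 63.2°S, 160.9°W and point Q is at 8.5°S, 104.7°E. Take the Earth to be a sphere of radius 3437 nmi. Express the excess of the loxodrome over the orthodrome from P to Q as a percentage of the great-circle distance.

Great circle: σ = 1.4729 rad → d_gc = Rσ = 5062.4 nmi
Rhumb: Δφ = +0.9547, Δλ = -1.6476, Δψ = +1.2856, q = Δφ/Δψ = 0.7426 → d_rh = R√(Δφ²+q²Δλ²) = 5333.9 nmi
Excess = (5333.9 − 5062.4) / 5062.4 = 271.5 / 5062.4 = 5.36% ≈ 5.4%

5.4%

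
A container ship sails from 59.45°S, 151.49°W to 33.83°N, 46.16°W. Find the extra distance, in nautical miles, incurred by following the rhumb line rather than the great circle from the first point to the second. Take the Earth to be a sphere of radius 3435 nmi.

163 nmi

Great circle: cos σ = sin φ₁ sin φ₂ + cos φ₁ cos φ₂ cos Δλ,  σ = 2.2032 rad → d_gc = 7568.0 nmi
Rhumb line: Δψ = +1.9260, q = Δφ/Δψ = 0.8453, d_rh = R√(Δφ²+q²Δλ²) = 7730.9 nmi
Excess = 7730.9 − 7568.0 = 162.9 ≈ 163 nmi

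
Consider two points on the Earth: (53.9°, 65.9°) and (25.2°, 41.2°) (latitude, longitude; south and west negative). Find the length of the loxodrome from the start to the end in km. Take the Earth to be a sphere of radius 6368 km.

Rhumb course C = atan2(Δλ, Δψ) with Δψ = ln[tan(π/4+φ₂/2)/tan(π/4+φ₁/2)] = -0.6665, Δλ = -0.4311 → C = 212.90°
d = R·|Δφ| / |cos C| = 6368·0.50091 / 0.83966 = 3799 km

3799 km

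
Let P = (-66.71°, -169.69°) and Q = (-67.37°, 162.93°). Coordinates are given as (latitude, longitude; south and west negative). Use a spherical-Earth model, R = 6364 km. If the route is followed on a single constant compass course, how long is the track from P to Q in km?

1189 km

Rhumb course C = atan2(Δλ, Δψ) with Δψ = ln[tan(π/4+φ₂/2)/tan(π/4+φ₁/2)] = -0.0295, Δλ = -0.4779 → C = 266.46°
d = R·|Δφ| / |cos C| = 6364·0.01152 / 0.06168 = 1189 km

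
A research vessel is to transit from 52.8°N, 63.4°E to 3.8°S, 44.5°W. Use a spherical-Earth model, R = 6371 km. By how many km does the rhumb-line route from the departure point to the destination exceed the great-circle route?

495 km

Great circle: cos σ = sin φ₁ sin φ₂ + cos φ₁ cos φ₂ cos Δλ,  σ = 1.8113 rad → d_gc = 11539.9 km
Rhumb line: Δψ = -1.1554, q = Δφ/Δψ = 0.8550, d_rh = R√(Δφ²+q²Δλ²) = 12034.8 km
Excess = 12034.8 − 11539.9 = 494.9 ≈ 495 km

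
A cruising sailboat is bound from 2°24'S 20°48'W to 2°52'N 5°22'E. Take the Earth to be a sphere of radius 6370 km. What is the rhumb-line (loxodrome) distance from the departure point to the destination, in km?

2966 km

Rhumb course C = atan2(Δλ, Δψ) with Δψ = ln[tan(π/4+φ₂/2)/tan(π/4+φ₁/2)] = +0.0920, Δλ = +0.4567 → C = 78.62°
d = R·|Δφ| / |cos C| = 6370·0.09192 / 0.19739 = 2966 km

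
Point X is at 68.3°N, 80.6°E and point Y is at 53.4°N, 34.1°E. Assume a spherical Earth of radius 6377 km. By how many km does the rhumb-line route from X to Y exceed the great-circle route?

63 km

Great circle: cos σ = sin φ₁ sin φ₂ + cos φ₁ cos φ₂ cos Δλ,  σ = 0.4563 rad → d_gc = 2910.1 km
Rhumb line: Δψ = -0.5455, q = Δφ/Δψ = 0.4767, d_rh = R√(Δφ²+q²Δλ²) = 2972.7 km
Excess = 2972.7 − 2910.1 = 62.6 ≈ 63 km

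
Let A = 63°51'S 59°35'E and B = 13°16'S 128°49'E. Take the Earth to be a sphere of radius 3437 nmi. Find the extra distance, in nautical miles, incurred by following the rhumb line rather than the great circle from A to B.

Great circle: cos σ = sin φ₁ sin φ₂ + cos φ₁ cos φ₂ cos Δλ,  σ = 1.2046 rad → d_gc = 4140.1 nmi
Rhumb line: Δψ = +1.2263, q = Δφ/Δψ = 0.7199, d_rh = R√(Δφ²+q²Δλ²) = 4259.9 nmi
Excess = 4259.9 − 4140.1 = 119.8 ≈ 120 nmi

120 nmi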